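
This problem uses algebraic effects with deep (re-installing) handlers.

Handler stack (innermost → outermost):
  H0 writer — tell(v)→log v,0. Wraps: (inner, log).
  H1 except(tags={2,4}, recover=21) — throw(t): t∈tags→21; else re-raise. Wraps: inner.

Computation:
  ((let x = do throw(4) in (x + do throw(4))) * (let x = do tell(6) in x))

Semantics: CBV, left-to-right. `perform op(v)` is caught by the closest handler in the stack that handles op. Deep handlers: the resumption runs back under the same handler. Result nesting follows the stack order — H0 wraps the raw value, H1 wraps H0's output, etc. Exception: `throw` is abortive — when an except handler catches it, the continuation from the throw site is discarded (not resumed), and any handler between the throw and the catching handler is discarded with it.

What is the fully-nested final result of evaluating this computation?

Step-by-step:
throw(4) @ H1 caught ⇒ 21
= 21

Answer: 21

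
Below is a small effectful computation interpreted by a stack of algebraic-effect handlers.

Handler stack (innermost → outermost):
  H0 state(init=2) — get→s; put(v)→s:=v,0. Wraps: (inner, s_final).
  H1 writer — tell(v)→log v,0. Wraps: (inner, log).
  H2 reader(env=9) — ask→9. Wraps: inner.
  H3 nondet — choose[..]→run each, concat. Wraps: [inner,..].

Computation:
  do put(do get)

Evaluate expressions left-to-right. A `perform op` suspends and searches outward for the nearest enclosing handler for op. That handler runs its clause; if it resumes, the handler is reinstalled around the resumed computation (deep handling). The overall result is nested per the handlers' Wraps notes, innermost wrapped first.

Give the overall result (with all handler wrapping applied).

Answer: [((0, 2), ())]

Working:
get @ H0 ⇒ 2
put(2) @ H0 ⇒ s:=2
H0 returns (0, 2)
H1 returns ((0, 2), ())
H2 returns ((0, 2), ())
H3 returns [((0, 2), ())]
= [((0, 2), ())]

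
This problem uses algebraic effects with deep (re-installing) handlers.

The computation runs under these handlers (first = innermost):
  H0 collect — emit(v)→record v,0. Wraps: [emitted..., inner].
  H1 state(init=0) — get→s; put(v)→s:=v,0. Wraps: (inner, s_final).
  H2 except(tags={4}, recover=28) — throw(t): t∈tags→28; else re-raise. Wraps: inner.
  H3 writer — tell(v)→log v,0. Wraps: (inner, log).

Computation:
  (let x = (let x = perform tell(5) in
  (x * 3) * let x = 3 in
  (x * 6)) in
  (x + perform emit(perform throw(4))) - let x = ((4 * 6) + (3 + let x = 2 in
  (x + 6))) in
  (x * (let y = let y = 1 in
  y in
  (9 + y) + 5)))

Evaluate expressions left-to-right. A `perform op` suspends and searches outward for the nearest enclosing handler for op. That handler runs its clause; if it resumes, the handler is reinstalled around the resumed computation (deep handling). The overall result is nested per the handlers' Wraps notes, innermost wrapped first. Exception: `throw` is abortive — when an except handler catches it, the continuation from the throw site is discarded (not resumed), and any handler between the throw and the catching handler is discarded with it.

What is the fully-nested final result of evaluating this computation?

Working:
tell(5) @ H3 ⇒ log+=5
throw(4) @ H2 caught ⇒ 28
H3 returns (28, (5))
= (28, (5))

Answer: (28, (5))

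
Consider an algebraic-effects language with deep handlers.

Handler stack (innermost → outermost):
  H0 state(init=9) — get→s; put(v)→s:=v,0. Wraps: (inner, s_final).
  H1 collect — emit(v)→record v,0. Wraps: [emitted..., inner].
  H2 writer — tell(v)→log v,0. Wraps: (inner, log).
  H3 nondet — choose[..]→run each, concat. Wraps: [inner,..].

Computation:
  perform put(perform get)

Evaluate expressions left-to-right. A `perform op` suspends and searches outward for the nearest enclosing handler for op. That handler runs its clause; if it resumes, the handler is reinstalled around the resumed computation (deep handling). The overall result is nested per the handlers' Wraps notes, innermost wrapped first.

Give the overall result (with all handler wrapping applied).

Working:
get @ H0 ⇒ 9
put(9) @ H0 ⇒ s:=9
H0 returns (0, 9)
H1 returns [(0, 9)]
H2 returns ([(0, 9)], ())
H3 returns [([(0, 9)], ())]
= [([(0, 9)], ())]

Answer: [([(0, 9)], ())]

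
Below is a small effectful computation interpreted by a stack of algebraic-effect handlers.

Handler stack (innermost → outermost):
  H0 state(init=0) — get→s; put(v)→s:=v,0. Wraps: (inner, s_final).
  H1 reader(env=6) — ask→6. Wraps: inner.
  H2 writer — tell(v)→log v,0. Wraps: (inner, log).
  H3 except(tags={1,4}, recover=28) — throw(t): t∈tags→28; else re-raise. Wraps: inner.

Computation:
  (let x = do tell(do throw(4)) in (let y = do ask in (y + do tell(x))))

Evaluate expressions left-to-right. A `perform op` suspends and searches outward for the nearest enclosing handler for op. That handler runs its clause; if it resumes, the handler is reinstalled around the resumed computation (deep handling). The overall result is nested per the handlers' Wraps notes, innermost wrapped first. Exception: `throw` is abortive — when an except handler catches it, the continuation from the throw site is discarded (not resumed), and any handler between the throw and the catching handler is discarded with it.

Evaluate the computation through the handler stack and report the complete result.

Answer: 28

Working:
throw(4) @ H3 caught ⇒ 28
= 28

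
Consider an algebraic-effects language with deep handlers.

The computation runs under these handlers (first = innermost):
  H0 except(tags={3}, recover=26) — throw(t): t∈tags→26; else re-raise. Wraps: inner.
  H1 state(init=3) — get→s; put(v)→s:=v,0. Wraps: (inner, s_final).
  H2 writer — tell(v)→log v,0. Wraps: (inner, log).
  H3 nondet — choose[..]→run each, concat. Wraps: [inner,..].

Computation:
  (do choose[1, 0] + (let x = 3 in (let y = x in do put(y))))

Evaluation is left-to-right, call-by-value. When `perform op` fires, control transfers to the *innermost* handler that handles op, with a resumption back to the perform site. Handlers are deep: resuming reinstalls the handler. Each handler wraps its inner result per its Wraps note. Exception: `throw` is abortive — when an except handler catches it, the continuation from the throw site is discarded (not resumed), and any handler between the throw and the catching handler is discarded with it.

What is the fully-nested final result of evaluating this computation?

Answer: [((1, 3), ()), ((0, 3), ())]

Evaluation trace:
choose[1, 0] @ H3
  branch[0] choose=1:
    put(3) @ H1 ⇒ s:=3
    H0 returns 1
    H1 returns (1, 3)
    H2 returns ((1, 3), ())
    H3 returns [((1, 3), ())]
  branch[1] choose=0:
    put(3) @ H1 ⇒ s:=3
    H0 returns 0
    H1 returns (0, 3)
    H2 returns ((0, 3), ())
    H3 returns [((0, 3), ())]
= [((1, 3), ()), ((0, 3), ())]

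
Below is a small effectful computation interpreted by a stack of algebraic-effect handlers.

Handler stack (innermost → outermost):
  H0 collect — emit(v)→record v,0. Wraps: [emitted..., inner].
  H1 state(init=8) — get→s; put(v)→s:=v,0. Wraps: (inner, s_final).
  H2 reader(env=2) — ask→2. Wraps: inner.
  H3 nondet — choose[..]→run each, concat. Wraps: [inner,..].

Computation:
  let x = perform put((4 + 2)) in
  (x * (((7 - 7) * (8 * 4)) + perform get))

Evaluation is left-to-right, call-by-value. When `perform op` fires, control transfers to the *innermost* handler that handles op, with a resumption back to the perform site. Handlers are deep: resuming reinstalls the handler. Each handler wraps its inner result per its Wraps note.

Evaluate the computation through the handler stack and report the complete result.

Answer: [([0], 6)]

Evaluation trace:
put(6) @ H1 ⇒ s:=6
get @ H1 ⇒ 6
H0 returns [0]
H1 returns ([0], 6)
H2 returns ([0], 6)
H3 returns [([0], 6)]
= [([0], 6)]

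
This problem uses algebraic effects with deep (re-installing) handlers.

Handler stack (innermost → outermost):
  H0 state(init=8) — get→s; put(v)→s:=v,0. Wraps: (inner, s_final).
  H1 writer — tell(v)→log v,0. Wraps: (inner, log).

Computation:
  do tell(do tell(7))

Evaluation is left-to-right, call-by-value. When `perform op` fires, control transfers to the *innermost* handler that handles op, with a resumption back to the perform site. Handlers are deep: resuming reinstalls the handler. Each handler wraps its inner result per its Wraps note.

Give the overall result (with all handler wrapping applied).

Step-by-step:
tell(7) @ H1 ⇒ log+=7
tell(0) @ H1 ⇒ log+=0
H0 returns (0, 8)
H1 returns ((0, 8), (7, 0))
= ((0, 8), (7, 0))

Answer: ((0, 8), (7, 0))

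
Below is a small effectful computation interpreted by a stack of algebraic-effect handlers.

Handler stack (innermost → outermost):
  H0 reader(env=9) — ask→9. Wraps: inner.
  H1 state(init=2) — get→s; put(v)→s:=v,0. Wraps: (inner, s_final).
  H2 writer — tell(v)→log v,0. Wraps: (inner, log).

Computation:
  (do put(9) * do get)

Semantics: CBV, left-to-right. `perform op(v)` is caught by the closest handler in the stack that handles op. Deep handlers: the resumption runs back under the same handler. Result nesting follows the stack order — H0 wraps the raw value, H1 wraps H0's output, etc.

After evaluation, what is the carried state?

Working:
put(9) @ H1 ⇒ s:=9
get @ H1 ⇒ 9
H0 returns 0
H1 returns (0, 9)
H2 returns ((0, 9), ())
= ((0, 9), ())

Answer: 9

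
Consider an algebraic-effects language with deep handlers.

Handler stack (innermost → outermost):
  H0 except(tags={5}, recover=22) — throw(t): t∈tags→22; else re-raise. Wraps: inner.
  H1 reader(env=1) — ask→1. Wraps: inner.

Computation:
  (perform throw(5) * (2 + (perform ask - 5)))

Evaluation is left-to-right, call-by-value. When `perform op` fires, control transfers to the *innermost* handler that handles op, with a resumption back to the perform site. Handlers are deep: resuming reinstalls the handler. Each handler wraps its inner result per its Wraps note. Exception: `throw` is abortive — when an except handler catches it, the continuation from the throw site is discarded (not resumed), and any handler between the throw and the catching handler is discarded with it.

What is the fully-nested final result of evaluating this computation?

Answer: 22

Evaluation trace:
throw(5) @ H0 caught ⇒ 22
H1 returns 22
= 22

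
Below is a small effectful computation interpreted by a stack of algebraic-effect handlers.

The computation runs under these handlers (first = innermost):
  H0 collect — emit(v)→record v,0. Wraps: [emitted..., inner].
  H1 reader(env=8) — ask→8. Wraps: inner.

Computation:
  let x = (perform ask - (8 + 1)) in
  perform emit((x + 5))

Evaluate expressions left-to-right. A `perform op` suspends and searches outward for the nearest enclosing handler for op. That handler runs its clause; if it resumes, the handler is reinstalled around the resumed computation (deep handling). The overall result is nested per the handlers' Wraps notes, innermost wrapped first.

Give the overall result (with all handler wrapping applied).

Working:
ask @ H1 ⇒ 8
emit(4) @ H0 ⇒ out+=4
H0 returns [4, 0]
H1 returns [4, 0]
= [4, 0]

Answer: [4, 0]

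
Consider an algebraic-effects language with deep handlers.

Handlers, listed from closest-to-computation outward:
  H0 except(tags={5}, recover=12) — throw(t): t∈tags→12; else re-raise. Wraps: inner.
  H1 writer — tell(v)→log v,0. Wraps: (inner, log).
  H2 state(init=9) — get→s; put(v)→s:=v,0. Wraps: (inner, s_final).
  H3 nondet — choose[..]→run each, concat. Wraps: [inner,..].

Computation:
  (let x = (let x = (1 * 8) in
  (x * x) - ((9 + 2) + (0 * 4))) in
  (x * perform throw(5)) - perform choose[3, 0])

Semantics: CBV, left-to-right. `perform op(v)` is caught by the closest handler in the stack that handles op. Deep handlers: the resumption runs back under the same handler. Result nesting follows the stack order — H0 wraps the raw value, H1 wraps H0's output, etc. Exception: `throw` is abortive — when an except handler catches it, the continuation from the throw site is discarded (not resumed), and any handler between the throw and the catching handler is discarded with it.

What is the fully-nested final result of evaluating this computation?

Evaluation trace:
throw(5) @ H0 caught ⇒ 12
H1 returns (12, ())
H2 returns ((12, ()), 9)
H3 returns [((12, ()), 9)]
= [((12, ()), 9)]

Answer: [((12, ()), 9)]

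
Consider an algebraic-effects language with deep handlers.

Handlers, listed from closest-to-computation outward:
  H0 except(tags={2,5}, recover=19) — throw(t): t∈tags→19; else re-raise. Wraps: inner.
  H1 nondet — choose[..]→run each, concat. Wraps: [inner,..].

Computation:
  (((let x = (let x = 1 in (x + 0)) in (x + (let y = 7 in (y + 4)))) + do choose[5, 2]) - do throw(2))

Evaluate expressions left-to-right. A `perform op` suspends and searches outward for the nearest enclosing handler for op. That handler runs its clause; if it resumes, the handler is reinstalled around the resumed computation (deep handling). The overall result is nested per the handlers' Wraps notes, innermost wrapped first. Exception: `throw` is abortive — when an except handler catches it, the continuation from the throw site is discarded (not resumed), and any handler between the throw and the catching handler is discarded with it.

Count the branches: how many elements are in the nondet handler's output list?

Evaluation trace:
choose[5, 2] @ H1
  branch[0] choose=5:
    throw(2) @ H0 caught ⇒ 19
    H1 returns [19]
  branch[1] choose=2:
    throw(2) @ H0 caught ⇒ 19
    H1 returns [19]
= [19, 19]

Answer: 2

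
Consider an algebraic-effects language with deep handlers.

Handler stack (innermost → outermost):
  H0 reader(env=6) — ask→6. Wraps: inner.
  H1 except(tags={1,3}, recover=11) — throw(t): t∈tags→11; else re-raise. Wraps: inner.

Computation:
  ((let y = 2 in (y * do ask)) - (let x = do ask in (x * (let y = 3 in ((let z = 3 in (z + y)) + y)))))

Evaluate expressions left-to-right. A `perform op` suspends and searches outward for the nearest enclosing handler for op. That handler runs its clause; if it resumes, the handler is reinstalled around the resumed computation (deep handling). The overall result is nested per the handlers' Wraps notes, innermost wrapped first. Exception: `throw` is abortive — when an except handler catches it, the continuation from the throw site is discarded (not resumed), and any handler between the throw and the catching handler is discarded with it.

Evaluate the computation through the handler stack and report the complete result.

Answer: -42

Step-by-step:
ask @ H0 ⇒ 6
ask @ H0 ⇒ 6
H0 returns -42
H1 returns -42
= -42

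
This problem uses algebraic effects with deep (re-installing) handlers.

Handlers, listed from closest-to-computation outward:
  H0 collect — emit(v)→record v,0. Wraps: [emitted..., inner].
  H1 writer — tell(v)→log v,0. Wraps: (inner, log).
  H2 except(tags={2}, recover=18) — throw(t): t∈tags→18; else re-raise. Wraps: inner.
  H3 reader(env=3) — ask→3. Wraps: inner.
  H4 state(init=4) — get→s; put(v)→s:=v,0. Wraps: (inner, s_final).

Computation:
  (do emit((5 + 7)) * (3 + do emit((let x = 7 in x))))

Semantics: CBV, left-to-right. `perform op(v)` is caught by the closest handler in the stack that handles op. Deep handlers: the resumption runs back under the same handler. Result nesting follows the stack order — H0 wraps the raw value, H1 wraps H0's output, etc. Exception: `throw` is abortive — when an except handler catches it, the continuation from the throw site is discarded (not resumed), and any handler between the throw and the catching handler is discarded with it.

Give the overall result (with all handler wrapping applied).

Evaluation trace:
emit(12) @ H0 ⇒ out+=12
emit(7) @ H0 ⇒ out+=7
H0 returns [12, 7, 0]
H1 returns ([12, 7, 0], ())
H2 returns ([12, 7, 0], ())
H3 returns ([12, 7, 0], ())
H4 returns (([12, 7, 0], ()), 4)
= (([12, 7, 0], ()), 4)

Answer: (([12, 7, 0], ()), 4)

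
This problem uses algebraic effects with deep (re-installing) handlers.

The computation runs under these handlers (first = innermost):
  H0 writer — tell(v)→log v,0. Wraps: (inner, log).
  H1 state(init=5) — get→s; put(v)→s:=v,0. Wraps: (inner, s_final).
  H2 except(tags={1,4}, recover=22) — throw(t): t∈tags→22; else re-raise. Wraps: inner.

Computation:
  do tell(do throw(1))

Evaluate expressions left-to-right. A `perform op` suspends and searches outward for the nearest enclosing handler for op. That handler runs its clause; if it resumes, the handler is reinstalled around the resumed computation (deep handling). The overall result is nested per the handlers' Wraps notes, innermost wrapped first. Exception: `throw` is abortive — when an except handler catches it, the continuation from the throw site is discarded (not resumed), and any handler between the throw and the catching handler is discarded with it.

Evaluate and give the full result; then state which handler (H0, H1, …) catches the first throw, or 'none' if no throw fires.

Answer: 22 ; first throw caught by: H2

Step-by-step:
throw(1) @ H2 caught ⇒ 22
= 22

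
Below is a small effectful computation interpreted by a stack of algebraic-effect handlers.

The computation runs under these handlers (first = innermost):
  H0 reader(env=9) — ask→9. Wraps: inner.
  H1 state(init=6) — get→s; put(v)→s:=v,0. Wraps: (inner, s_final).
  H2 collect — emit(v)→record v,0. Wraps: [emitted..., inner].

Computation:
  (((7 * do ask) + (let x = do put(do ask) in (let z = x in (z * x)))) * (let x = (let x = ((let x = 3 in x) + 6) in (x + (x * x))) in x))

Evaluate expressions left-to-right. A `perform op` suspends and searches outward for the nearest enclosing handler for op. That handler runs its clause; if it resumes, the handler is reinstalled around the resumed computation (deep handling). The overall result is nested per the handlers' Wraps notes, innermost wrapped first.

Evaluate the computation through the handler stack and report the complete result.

Evaluation trace:
ask @ H0 ⇒ 9
ask @ H0 ⇒ 9
put(9) @ H1 ⇒ s:=9
H0 returns 5670
H1 returns (5670, 9)
H2 returns [(5670, 9)]
= [(5670, 9)]

Answer: [(5670, 9)]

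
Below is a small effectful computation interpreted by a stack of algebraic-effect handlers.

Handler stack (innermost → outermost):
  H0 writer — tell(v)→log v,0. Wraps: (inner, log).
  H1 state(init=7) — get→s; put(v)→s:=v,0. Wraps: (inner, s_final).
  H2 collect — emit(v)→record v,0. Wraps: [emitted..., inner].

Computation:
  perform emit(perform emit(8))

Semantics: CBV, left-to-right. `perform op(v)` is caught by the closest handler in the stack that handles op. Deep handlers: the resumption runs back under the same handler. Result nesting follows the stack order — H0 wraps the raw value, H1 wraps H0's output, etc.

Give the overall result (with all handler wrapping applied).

Answer: [8, 0, ((0, ()), 7)]

Step-by-step:
emit(8) @ H2 ⇒ out+=8
emit(0) @ H2 ⇒ out+=0
H0 returns (0, ())
H1 returns ((0, ()), 7)
H2 returns [8, 0, ((0, ()), 7)]
= [8, 0, ((0, ()), 7)]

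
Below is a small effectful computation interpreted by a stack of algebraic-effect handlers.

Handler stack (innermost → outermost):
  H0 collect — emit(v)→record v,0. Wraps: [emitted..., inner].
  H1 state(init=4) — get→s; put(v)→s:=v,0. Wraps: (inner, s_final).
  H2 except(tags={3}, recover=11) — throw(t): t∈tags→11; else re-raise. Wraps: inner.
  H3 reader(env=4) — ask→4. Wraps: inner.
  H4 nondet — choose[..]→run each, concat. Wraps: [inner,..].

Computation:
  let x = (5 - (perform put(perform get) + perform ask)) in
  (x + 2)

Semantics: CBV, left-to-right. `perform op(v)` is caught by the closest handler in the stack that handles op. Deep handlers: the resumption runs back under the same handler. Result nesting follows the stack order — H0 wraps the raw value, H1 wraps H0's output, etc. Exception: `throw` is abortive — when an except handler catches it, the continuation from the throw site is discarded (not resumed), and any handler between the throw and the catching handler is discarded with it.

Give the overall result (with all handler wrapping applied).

Evaluation trace:
get @ H1 ⇒ 4
put(4) @ H1 ⇒ s:=4
ask @ H3 ⇒ 4
H0 returns [3]
H1 returns ([3], 4)
H2 returns ([3], 4)
H3 returns ([3], 4)
H4 returns [([3], 4)]
= [([3], 4)]

Answer: [([3], 4)]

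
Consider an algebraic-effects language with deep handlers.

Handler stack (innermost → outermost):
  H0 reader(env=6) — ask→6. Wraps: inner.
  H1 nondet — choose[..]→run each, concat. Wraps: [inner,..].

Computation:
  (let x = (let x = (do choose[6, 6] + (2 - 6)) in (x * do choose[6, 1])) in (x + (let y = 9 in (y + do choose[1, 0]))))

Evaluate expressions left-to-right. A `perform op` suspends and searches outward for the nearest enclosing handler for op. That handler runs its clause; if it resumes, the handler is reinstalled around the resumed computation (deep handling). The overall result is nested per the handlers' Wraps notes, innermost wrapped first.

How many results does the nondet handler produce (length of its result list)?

Answer: 8

Working:
choose[6, 6] @ H1
  branch[0] choose=6:
    choose[6, 1] @ H1
      branch[0] choose=6:
        choose[1, 0] @ H1
          branch[0] choose=1:
            H0 returns 22
            H1 returns [22]
          branch[1] choose=0:
            H0 returns 21
            H1 returns [21]
      branch[1] choose=1:
        choose[1, 0] @ H1
          branch[0] choose=1:
            H0 returns 12
            H1 returns [12]
          branch[1] choose=0:
            H0 returns 11
            H1 returns [11]
  branch[1] choose=6:
    choose[6, 1] @ H1
      branch[0] choose=6:
        choose[1, 0] @ H1
          branch[0] choose=1:
            H0 returns 22
            H1 returns [22]
          branch[1] choose=0:
            H0 returns 21
            H1 returns [21]
      branch[1] choose=1:
        choose[1, 0] @ H1
          branch[0] choose=1:
            H0 returns 12
            H1 returns [12]
          branch[1] choose=0:
            H0 returns 11
            H1 returns [11]
= [22, 21, 12, 11, 22, 21, 12, 11]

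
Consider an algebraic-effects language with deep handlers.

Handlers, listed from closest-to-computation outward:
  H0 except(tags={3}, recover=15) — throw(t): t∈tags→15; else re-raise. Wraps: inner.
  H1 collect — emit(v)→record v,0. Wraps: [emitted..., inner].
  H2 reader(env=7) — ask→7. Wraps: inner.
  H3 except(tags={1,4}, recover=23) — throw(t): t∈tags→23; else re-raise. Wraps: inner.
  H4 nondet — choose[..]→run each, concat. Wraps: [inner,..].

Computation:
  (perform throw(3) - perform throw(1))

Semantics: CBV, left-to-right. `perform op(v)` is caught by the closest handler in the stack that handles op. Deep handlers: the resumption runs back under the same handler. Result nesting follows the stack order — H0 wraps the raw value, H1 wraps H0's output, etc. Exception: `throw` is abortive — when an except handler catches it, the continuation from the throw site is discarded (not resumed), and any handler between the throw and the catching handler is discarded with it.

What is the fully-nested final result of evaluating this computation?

Working:
throw(3) @ H0 caught ⇒ 15
H1 returns [15]
H2 returns [15]
H3 returns [15]
H4 returns [[15]]
= [[15]]

Answer: [[15]]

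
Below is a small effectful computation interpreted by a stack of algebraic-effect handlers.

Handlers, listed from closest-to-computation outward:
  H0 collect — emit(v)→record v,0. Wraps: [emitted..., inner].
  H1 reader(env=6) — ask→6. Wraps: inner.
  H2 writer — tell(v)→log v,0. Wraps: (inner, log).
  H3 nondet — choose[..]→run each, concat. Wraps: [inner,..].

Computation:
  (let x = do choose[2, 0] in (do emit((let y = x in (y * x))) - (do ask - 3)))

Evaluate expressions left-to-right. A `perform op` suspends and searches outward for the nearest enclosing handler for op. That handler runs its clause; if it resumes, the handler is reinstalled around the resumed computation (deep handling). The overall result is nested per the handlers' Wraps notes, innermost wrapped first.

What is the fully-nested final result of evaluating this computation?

Working:
choose[2, 0] @ H3
  branch[0] choose=2:
    emit(4) @ H0 ⇒ out+=4
    ask @ H1 ⇒ 6
    H0 returns [4, -3]
    H1 returns [4, -3]
    H2 returns ([4, -3], ())
    H3 returns [([4, -3], ())]
  branch[1] choose=0:
    emit(0) @ H0 ⇒ out+=0
    ask @ H1 ⇒ 6
    H0 returns [0, -3]
    H1 returns [0, -3]
    H2 returns ([0, -3], ())
    H3 returns [([0, -3], ())]
= [([4, -3], ()), ([0, -3], ())]

Answer: [([4, -3], ()), ([0, -3], ())]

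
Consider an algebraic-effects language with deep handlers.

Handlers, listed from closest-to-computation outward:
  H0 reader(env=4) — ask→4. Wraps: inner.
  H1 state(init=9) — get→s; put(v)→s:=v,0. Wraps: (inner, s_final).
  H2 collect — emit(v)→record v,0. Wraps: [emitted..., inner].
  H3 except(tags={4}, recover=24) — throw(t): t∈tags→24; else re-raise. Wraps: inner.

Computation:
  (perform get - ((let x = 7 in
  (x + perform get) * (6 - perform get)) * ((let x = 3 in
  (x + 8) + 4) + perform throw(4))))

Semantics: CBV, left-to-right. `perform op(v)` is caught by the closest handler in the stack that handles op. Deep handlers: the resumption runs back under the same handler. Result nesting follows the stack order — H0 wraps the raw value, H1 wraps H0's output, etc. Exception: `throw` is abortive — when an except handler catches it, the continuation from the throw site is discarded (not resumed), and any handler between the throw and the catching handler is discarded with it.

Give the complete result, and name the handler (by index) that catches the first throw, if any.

Working:
get @ H1 ⇒ 9
get @ H1 ⇒ 9
get @ H1 ⇒ 9
throw(4) @ H3 caught ⇒ 24
= 24

Answer: 24 ; first throw caught by: H3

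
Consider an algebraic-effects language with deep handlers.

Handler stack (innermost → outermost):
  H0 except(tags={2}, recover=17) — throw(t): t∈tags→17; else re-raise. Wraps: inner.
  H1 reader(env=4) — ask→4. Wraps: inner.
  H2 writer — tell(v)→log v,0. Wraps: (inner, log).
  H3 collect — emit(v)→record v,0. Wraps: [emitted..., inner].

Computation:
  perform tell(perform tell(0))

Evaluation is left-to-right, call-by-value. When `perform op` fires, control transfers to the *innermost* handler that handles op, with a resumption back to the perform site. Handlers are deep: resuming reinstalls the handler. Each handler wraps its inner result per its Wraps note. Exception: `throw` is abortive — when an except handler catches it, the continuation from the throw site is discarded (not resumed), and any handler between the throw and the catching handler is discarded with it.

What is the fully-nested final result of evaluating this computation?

Answer: [(0, (0, 0))]

Working:
tell(0) @ H2 ⇒ log+=0
tell(0) @ H2 ⇒ log+=0
H0 returns 0
H1 returns 0
H2 returns (0, (0, 0))
H3 returns [(0, (0, 0))]
= [(0, (0, 0))]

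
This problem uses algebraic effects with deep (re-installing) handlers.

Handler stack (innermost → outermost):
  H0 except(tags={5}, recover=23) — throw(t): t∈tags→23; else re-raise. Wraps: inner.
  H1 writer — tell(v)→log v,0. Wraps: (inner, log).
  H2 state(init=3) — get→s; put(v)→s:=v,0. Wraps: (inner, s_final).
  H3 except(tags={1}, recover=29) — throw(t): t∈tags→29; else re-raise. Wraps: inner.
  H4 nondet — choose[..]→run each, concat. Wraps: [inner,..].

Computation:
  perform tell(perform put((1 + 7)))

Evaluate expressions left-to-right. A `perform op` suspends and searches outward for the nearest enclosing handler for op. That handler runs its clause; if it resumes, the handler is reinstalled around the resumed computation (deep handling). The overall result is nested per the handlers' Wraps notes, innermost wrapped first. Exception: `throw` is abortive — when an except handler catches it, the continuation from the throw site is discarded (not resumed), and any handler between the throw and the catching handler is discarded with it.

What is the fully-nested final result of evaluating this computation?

Evaluation trace:
put(8) @ H2 ⇒ s:=8
tell(0) @ H1 ⇒ log+=0
H0 returns 0
H1 returns (0, (0))
H2 returns ((0, (0)), 8)
H3 returns ((0, (0)), 8)
H4 returns [((0, (0)), 8)]
= [((0, (0)), 8)]

Answer: [((0, (0)), 8)]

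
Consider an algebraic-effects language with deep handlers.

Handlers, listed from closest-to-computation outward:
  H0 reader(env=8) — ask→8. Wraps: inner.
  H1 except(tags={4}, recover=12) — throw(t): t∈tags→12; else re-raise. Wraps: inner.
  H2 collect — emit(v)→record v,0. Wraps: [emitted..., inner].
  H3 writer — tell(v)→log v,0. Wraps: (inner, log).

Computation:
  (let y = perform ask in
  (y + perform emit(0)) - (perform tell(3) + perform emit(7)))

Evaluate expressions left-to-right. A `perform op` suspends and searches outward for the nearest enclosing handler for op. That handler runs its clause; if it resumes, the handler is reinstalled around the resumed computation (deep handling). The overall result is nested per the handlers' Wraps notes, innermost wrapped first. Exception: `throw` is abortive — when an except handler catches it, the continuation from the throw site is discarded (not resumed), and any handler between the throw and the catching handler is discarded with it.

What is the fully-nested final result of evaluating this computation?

Evaluation trace:
ask @ H0 ⇒ 8
emit(0) @ H2 ⇒ out+=0
tell(3) @ H3 ⇒ log+=3
emit(7) @ H2 ⇒ out+=7
H0 returns 8
H1 returns 8
H2 returns [0, 7, 8]
H3 returns ([0, 7, 8], (3))
= ([0, 7, 8], (3))

Answer: ([0, 7, 8], (3))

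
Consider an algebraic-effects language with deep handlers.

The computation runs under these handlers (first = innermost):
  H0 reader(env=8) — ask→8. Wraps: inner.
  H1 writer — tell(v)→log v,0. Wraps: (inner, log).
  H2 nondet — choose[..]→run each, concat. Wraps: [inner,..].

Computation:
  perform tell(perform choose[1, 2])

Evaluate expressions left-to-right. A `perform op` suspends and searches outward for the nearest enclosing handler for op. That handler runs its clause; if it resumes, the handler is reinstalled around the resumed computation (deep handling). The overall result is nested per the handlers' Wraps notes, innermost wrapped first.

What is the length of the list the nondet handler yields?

Step-by-step:
choose[1, 2] @ H2
  branch[0] choose=1:
    tell(1) @ H1 ⇒ log+=1
    H0 returns 0
    H1 returns (0, (1))
    H2 returns [(0, (1))]
  branch[1] choose=2:
    tell(2) @ H1 ⇒ log+=2
    H0 returns 0
    H1 returns (0, (2))
    H2 returns [(0, (2))]
= [(0, (1)), (0, (2))]

Answer: 2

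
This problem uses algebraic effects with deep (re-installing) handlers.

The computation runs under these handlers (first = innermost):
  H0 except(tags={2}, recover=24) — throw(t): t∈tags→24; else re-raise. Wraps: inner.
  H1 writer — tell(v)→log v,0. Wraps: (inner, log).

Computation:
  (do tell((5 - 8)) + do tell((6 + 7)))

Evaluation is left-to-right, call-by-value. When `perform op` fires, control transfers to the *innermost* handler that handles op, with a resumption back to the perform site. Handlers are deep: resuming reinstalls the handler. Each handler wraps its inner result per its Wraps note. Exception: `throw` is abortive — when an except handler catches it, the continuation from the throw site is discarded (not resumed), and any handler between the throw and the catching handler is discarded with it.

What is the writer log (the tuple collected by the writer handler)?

Evaluation trace:
tell(-3) @ H1 ⇒ log+=-3
tell(13) @ H1 ⇒ log+=13
H0 returns 0
H1 returns (0, (-3, 13))
= (0, (-3, 13))

Answer: (-3, 13)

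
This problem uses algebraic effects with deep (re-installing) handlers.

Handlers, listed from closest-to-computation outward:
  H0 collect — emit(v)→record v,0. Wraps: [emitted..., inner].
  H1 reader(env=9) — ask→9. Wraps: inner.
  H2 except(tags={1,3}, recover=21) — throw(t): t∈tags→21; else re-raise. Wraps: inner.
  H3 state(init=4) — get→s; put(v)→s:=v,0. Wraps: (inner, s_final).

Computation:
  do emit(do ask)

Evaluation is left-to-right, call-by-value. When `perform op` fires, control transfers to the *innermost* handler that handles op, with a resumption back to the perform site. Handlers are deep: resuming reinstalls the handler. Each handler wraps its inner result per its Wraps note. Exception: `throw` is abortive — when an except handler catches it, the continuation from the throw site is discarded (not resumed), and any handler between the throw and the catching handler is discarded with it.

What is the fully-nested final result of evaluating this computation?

Step-by-step:
ask @ H1 ⇒ 9
emit(9) @ H0 ⇒ out+=9
H0 returns [9, 0]
H1 returns [9, 0]
H2 returns [9, 0]
H3 returns ([9, 0], 4)
= ([9, 0], 4)

Answer: ([9, 0], 4)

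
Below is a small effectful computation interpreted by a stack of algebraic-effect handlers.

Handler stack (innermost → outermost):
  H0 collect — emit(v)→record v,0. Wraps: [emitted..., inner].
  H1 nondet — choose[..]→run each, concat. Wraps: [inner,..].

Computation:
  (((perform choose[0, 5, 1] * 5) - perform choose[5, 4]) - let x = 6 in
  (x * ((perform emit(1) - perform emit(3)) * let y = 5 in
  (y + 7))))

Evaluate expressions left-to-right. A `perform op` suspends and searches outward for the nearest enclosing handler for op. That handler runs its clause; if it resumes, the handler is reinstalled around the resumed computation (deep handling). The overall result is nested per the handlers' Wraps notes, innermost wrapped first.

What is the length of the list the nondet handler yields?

Working:
choose[0, 5, 1] @ H1
  branch[0] choose=0:
    choose[5, 4] @ H1
      branch[0] choose=5:
        emit(1) @ H0 ⇒ out+=1
        emit(3) @ H0 ⇒ out+=3
        H0 returns [1, 3, -5]
        H1 returns [[1, 3, -5]]
      branch[1] choose=4:
        emit(1) @ H0 ⇒ out+=1
        emit(3) @ H0 ⇒ out+=3
        H0 returns [1, 3, -4]
        H1 returns [[1, 3, -4]]
  branch[1] choose=5:
    choose[5, 4] @ H1
      branch[0] choose=5:
        emit(1) @ H0 ⇒ out+=1
        emit(3) @ H0 ⇒ out+=3
        H0 returns [1, 3, 20]
        H1 returns [[1, 3, 20]]
      branch[1] choose=4:
        emit(1) @ H0 ⇒ out+=1
        emit(3) @ H0 ⇒ out+=3
        H0 returns [1, 3, 21]
        H1 returns [[1, 3, 21]]
  branch[2] choose=1:
    choose[5, 4] @ H1
      branch[0] choose=5:
        emit(1) @ H0 ⇒ out+=1
        emit(3) @ H0 ⇒ out+=3
        H0 returns [1, 3, 0]
        H1 returns [[1, 3, 0]]
      branch[1] choose=4:
        emit(1) @ H0 ⇒ out+=1
        emit(3) @ H0 ⇒ out+=3
        H0 returns [1, 3, 1]
        H1 returns [[1, 3, 1]]
= [[1, 3, -5], [1, 3, -4], [1, 3, 20], [1, 3, 21], [1, 3, 0], [1, 3, 1]]

Answer: 6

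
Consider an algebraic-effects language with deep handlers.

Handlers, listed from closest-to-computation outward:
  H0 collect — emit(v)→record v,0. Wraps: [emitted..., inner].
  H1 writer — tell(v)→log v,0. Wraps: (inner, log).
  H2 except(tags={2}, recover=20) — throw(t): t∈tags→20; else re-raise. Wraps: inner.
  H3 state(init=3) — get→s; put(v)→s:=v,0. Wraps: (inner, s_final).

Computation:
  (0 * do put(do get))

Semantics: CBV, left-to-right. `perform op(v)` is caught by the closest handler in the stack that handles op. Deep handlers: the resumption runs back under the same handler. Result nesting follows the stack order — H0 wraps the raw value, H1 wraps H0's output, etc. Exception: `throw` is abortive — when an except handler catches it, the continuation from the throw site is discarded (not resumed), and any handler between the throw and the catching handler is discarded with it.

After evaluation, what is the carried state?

Step-by-step:
get @ H3 ⇒ 3
put(3) @ H3 ⇒ s:=3
H0 returns [0]
H1 returns ([0], ())
H2 returns ([0], ())
H3 returns (([0], ()), 3)
= (([0], ()), 3)

Answer: 3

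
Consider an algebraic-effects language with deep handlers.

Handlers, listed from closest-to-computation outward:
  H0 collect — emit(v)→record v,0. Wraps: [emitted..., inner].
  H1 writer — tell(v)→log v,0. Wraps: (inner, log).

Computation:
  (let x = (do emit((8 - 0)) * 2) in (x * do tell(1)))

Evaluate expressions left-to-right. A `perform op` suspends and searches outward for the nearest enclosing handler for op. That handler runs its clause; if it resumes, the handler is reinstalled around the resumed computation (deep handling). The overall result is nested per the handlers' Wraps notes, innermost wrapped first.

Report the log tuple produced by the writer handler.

Answer: (1)

Working:
emit(8) @ H0 ⇒ out+=8
tell(1) @ H1 ⇒ log+=1
H0 returns [8, 0]
H1 returns ([8, 0], (1))
= ([8, 0], (1))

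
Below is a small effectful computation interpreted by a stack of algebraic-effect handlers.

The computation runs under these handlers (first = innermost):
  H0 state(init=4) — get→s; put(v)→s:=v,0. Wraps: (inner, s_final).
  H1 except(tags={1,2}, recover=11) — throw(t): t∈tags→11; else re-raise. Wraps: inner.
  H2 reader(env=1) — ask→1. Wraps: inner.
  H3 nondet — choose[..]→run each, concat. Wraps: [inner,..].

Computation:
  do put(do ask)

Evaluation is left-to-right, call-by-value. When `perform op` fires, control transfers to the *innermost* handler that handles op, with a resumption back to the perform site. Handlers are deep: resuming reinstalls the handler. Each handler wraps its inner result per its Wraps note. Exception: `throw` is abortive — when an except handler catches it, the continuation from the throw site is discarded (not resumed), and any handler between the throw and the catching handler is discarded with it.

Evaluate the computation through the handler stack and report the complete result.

Working:
ask @ H2 ⇒ 1
put(1) @ H0 ⇒ s:=1
H0 returns (0, 1)
H1 returns (0, 1)
H2 returns (0, 1)
H3 returns [(0, 1)]
= [(0, 1)]

Answer: [(0, 1)]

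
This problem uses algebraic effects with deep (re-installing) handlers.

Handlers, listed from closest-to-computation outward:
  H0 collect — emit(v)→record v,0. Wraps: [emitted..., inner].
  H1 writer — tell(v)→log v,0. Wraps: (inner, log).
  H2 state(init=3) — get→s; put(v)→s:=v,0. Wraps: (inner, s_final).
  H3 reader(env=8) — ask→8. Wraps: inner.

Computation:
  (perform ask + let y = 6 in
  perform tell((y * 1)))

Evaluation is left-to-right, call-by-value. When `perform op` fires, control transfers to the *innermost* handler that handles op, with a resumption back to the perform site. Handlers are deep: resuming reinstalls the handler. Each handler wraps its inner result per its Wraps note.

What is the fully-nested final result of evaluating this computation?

Step-by-step:
ask @ H3 ⇒ 8
tell(6) @ H1 ⇒ log+=6
H0 returns [8]
H1 returns ([8], (6))
H2 returns (([8], (6)), 3)
H3 returns (([8], (6)), 3)
= (([8], (6)), 3)

Answer: (([8], (6)), 3)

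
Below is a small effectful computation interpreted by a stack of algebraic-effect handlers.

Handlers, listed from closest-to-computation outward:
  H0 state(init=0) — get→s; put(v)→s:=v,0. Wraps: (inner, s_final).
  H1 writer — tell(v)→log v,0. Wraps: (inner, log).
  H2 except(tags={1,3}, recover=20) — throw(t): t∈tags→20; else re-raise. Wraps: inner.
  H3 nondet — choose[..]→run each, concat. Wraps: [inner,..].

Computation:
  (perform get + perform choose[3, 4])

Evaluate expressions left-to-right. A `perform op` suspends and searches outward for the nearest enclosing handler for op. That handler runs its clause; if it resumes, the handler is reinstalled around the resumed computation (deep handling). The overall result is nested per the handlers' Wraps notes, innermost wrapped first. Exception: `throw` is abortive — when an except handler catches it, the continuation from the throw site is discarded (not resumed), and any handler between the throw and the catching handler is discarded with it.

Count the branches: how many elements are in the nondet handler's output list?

Working:
get @ H0 ⇒ 0
choose[3, 4] @ H3
  branch[0] choose=3:
    H0 returns (3, 0)
    H1 returns ((3, 0), ())
    H2 returns ((3, 0), ())
    H3 returns [((3, 0), ())]
  branch[1] choose=4:
    H0 returns (4, 0)
    H1 returns ((4, 0), ())
    H2 returns ((4, 0), ())
    H3 returns [((4, 0), ())]
= [((3, 0), ()), ((4, 0), ())]

Answer: 2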